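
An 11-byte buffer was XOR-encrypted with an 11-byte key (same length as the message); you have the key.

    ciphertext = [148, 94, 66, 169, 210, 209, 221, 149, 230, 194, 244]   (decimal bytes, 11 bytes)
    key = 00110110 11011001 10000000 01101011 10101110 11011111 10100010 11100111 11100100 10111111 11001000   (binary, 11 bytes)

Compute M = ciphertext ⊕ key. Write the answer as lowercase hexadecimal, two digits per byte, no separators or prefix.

a287c2c27c0e7f72027d3c

XOR is its own inverse, so applying the key byte-wise gives the result directly.
10010100 xor 00110110 = 10100010
01011110 xor 11011001 = 10000111
01000010 xor 10000000 = 11000010
10101001 xor 01101011 = 11000010
11010010 xor 10101110 = 01111100
11010001 xor 11011111 = 00001110
11011101 xor 10100010 = 01111111
10010101 xor 11100111 = 01110010
11100110 xor 11100100 = 00000010
11000010 xor 10111111 = 01111101
11110100 xor 11001000 = 00111100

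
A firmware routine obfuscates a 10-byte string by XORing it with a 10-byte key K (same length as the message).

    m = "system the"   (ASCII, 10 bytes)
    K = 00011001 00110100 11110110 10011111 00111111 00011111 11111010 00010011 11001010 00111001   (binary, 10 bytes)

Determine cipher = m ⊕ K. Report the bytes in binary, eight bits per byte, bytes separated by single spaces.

73 ⊕ 19 = 6a
79 ⊕ 34 = 4d
73 ⊕ f6 = 85
74 ⊕ 9f = eb
65 ⊕ 3f = 5a
6d ⊕ 1f = 72
20 ⊕ fa = da
74 ⊕ 13 = 67
68 ⊕ ca = a2
65 ⊕ 39 = 5c

01101010 01001101 10000101 11101011 01011010 01110010 11011010 01100111 10100010 01011100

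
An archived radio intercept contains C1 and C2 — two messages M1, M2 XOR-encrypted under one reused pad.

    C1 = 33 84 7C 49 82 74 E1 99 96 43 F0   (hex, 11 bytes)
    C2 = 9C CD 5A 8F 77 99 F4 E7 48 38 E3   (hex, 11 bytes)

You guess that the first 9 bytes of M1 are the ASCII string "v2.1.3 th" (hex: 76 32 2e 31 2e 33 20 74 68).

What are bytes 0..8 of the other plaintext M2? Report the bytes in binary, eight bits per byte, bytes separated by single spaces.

First, C1 ⊕ C2 = (M1 ⊕ K) ⊕ (M2 ⊕ K) = M1 ⊕ M2, so the key drops out. Then M2 = (M1 ⊕ M2) ⊕ M1 over the first 9 bytes.
byte 0: (33 ⊕ 9c) ⊕ 76 = af ⊕ 76 = d9
byte 1: (84 ⊕ cd) ⊕ 32 = 49 ⊕ 32 = 7b
byte 2: (7c ⊕ 5a) ⊕ 2e = 26 ⊕ 2e = 08
byte 3: (49 ⊕ 8f) ⊕ 31 = c6 ⊕ 31 = f7
byte 4: (82 ⊕ 77) ⊕ 2e = f5 ⊕ 2e = db
byte 5: (74 ⊕ 99) ⊕ 33 = ed ⊕ 33 = de
byte 6: (e1 ⊕ f4) ⊕ 20 = 15 ⊕ 20 = 35
byte 7: (99 ⊕ e7) ⊕ 74 = 7e ⊕ 74 = 0a
byte 8: (96 ⊕ 48) ⊕ 68 = de ⊕ 68 = b6

11011001 01111011 00001000 11110111 11011011 11011110 00110101 00001010 10110110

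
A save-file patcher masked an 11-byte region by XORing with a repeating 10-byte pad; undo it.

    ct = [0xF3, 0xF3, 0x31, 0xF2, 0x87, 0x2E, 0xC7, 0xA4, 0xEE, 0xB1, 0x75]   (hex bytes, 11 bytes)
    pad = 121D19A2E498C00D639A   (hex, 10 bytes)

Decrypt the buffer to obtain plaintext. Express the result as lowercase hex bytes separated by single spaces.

The 10-byte key repeats, so the effective keystream is 12 1d 19 a2 e4 98 c0 0d 63 9a 12.
byte 0: f3 xor 12 = e1
byte 1: f3 xor 1d = ee
byte 2: 31 xor 19 = 28
byte 3: f2 xor a2 = 50
byte 4: 87 xor e4 = 63
byte 5: 2e xor 98 = b6
byte 6: c7 xor c0 = 07
byte 7: a4 xor 0d = a9
byte 8: ee xor 63 = 8d
byte 9: b1 xor 9a = 2b
byte 10: 75 xor 12 = 67

e1 ee 28 50 63 b6 07 a9 8d 2b 67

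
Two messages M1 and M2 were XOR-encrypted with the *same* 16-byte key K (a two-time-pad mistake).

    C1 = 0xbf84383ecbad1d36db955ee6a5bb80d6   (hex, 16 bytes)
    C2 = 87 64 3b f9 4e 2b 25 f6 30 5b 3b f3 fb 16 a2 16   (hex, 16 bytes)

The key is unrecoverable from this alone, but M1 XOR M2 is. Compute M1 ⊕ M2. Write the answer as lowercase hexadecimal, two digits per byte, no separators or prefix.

38e003c7858638c0ebce65155ead22c0

C1 ⊕ C2 = (M1 ⊕ K) ⊕ (M2 ⊕ K) = M1 ⊕ M2 — the shared key cancels under XOR.
bf xor 87 = 38
84 xor 64 = e0
38 xor 3b = 03
3e xor f9 = c7
cb xor 4e = 85
ad xor 2b = 86
1d xor 25 = 38
36 xor f6 = c0
db xor 30 = eb
95 xor 5b = ce
5e xor 3b = 65
e6 xor f3 = 15
a5 xor fb = 5e
bb xor 16 = ad
80 xor a2 = 22
d6 xor 16 = c0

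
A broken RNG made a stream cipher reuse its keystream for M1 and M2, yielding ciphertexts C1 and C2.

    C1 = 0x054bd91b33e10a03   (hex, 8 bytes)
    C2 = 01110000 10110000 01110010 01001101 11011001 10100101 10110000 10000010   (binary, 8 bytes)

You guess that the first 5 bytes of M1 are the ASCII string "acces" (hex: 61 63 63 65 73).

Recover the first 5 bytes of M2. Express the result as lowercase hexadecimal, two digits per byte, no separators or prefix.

1498c83399

First, C1 ⊕ C2 = (M1 ⊕ K) ⊕ (M2 ⊕ K) = M1 ⊕ M2, so the key drops out. Then M2 = (M1 ⊕ M2) ⊕ M1 over the first 5 bytes.
byte 0: (05 XOR 70) XOR 61 = 75 XOR 61 = 14
byte 1: (4b XOR b0) XOR 63 = fb XOR 63 = 98
byte 2: (d9 XOR 72) XOR 63 = ab XOR 63 = c8
byte 3: (1b XOR 4d) XOR 65 = 56 XOR 65 = 33
byte 4: (33 XOR d9) XOR 73 = ea XOR 73 = 99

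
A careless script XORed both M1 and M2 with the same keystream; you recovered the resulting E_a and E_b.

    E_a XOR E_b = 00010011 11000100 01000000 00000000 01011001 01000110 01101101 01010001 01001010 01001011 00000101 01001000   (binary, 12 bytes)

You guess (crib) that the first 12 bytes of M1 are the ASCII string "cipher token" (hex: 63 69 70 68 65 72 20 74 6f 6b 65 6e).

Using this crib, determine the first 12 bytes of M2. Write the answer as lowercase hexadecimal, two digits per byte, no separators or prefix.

70ad30683c344d2525206026

Since E_a ⊕ E_b = M1 ⊕ M2, XORing with the guessed M1 bytes yields the corresponding M2 bytes: M2 = (E_a ⊕ E_b) ⊕ M1.
 19 ⊕  99 = 112
196 ⊕ 105 = 173
 64 ⊕ 112 =  48
  0 ⊕ 104 = 104
 89 ⊕ 101 =  60
 70 ⊕ 114 =  52
109 ⊕  32 =  77
 81 ⊕ 116 =  37
 74 ⊕ 111 =  37
 75 ⊕ 107 =  32
  5 ⊕ 101 =  96
 72 ⊕ 110 =  38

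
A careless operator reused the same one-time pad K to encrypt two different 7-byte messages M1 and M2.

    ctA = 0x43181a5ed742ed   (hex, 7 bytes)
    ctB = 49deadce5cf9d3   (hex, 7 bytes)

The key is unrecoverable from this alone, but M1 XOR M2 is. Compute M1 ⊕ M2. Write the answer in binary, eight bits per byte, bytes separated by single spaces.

ctA ⊕ ctB = (M1 ⊕ K) ⊕ (M2 ⊕ K) = M1 ⊕ M2 — the shared key cancels under XOR.
byte 0: 43 xor 49 = 0a
byte 1: 18 xor de = c6
byte 2: 1a xor ad = b7
byte 3: 5e xor ce = 90
byte 4: d7 xor 5c = 8b
byte 5: 42 xor f9 = bb
byte 6: ed xor d3 = 3e

00001010 11000110 10110111 10010000 10001011 10111011 00111110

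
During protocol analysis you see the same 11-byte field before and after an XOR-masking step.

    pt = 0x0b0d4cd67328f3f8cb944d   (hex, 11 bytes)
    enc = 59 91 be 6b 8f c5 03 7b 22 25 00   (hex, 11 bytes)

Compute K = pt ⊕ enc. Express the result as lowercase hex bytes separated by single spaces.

52 9c f2 bd fc ed f0 83 e9 b1 4d

Since enc = pt ⊕ K, XORing both sides with pt gives K = pt ⊕ enc.
byte 0: 0b xor 59 = 52
byte 1: 0d xor 91 = 9c
byte 2: 4c xor be = f2
byte 3: d6 xor 6b = bd
byte 4: 73 xor 8f = fc
byte 5: 28 xor c5 = ed
byte 6: f3 xor 03 = f0
byte 7: f8 xor 7b = 83
byte 8: cb xor 22 = e9
byte 9: 94 xor 25 = b1
byte 10: 4d xor 00 = 4d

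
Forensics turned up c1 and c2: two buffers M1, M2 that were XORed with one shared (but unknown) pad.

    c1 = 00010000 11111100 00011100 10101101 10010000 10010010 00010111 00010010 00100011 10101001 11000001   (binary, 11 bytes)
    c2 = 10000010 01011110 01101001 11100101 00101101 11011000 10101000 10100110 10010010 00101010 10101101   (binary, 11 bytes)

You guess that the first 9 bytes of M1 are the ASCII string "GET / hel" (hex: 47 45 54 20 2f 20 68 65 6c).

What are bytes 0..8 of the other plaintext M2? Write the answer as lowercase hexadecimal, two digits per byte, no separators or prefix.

First, c1 ⊕ c2 = (M1 ⊕ K) ⊕ (M2 ⊕ K) = M1 ⊕ M2, so the key drops out. Then M2 = (M1 ⊕ M2) ⊕ M1 over the first 9 bytes.
byte 0: (10 ^ 82) ^ 47 = 92 ^ 47 = d5
byte 1: (fc ^ 5e) ^ 45 = a2 ^ 45 = e7
byte 2: (1c ^ 69) ^ 54 = 75 ^ 54 = 21
byte 3: (ad ^ e5) ^ 20 = 48 ^ 20 = 68
byte 4: (90 ^ 2d) ^ 2f = bd ^ 2f = 92
byte 5: (92 ^ d8) ^ 20 = 4a ^ 20 = 6a
byte 6: (17 ^ a8) ^ 68 = bf ^ 68 = d7
byte 7: (12 ^ a6) ^ 65 = b4 ^ 65 = d1
byte 8: (23 ^ 92) ^ 6c = b1 ^ 6c = dd

d5e72168926ad7d1dd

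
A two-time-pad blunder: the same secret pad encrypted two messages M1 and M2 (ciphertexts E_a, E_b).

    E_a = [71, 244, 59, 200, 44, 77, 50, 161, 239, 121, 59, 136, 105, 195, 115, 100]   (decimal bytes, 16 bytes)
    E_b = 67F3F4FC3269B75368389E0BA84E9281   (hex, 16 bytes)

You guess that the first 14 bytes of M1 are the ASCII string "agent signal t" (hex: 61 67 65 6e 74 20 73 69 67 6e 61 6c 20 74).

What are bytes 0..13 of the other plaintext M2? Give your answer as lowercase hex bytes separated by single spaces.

First, E_a ⊕ E_b = (M1 ⊕ K) ⊕ (M2 ⊕ K) = M1 ⊕ M2, so the key drops out. Then M2 = (M1 ⊕ M2) ⊕ M1 over the first 14 bytes.
byte 0: (47 ⊕ 67) ⊕ 61 = 20 ⊕ 61 = 41
byte 1: (f4 ⊕ f3) ⊕ 67 = 07 ⊕ 67 = 60
byte 2: (3b ⊕ f4) ⊕ 65 = cf ⊕ 65 = aa
byte 3: (c8 ⊕ fc) ⊕ 6e = 34 ⊕ 6e = 5a
byte 4: (2c ⊕ 32) ⊕ 74 = 1e ⊕ 74 = 6a
byte 5: (4d ⊕ 69) ⊕ 20 = 24 ⊕ 20 = 04
byte 6: (32 ⊕ b7) ⊕ 73 = 85 ⊕ 73 = f6
byte 7: (a1 ⊕ 53) ⊕ 69 = f2 ⊕ 69 = 9b
byte 8: (ef ⊕ 68) ⊕ 67 = 87 ⊕ 67 = e0
byte 9: (79 ⊕ 38) ⊕ 6e = 41 ⊕ 6e = 2f
byte 10: (3b ⊕ 9e) ⊕ 61 = a5 ⊕ 61 = c4
byte 11: (88 ⊕ 0b) ⊕ 6c = 83 ⊕ 6c = ef
byte 12: (69 ⊕ a8) ⊕ 20 = c1 ⊕ 20 = e1
byte 13: (c3 ⊕ 4e) ⊕ 74 = 8d ⊕ 74 = f9

41 60 aa 5a 6a 04 f6 9b e0 2f c4 ef e1 f9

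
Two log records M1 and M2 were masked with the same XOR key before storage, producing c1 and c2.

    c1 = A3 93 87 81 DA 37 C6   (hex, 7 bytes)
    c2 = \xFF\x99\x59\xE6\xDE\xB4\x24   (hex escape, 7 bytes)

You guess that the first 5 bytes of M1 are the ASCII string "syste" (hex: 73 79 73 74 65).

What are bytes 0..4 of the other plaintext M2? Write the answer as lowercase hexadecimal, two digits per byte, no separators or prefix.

2f73ad1361

First, c1 ⊕ c2 = (M1 ⊕ K) ⊕ (M2 ⊕ K) = M1 ⊕ M2, so the key drops out. Then M2 = (M1 ⊕ M2) ⊕ M1 over the first 5 bytes.
byte 0: (a3 ^ ff) ^ 73 = 5c ^ 73 = 2f
byte 1: (93 ^ 99) ^ 79 = 0a ^ 79 = 73
byte 2: (87 ^ 59) ^ 73 = de ^ 73 = ad
byte 3: (81 ^ e6) ^ 74 = 67 ^ 74 = 13
byte 4: (da ^ de) ^ 65 = 04 ^ 65 = 61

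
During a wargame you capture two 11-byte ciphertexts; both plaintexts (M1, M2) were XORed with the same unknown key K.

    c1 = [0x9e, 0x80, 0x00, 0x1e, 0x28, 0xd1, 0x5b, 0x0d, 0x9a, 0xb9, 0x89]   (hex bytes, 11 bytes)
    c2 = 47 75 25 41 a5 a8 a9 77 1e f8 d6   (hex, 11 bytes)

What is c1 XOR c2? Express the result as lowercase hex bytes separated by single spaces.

c1 ⊕ c2 = (M1 ⊕ K) ⊕ (M2 ⊕ K) = M1 ⊕ M2 — the shared key cancels under XOR.
10011110 xor 01000111 = 11011001
10000000 xor 01110101 = 11110101
00000000 xor 00100101 = 00100101
00011110 xor 01000001 = 01011111
00101000 xor 10100101 = 10001101
11010001 xor 10101000 = 01111001
01011011 xor 10101001 = 11110010
00001101 xor 01110111 = 01111010
10011010 xor 00011110 = 10000100
10111001 xor 11111000 = 01000001
10001001 xor 11010110 = 01011111

d9 f5 25 5f 8d 79 f2 7a 84 41 5f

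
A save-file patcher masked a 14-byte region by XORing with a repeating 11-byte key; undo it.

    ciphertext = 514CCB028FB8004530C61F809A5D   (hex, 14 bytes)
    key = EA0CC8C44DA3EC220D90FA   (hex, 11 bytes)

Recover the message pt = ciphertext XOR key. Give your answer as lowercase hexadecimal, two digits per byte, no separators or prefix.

bb4003c6c21bec673d56e56a9695

The 11-byte key repeats, so the effective keystream is ea 0c c8 c4 4d a3 ec 22 0d 90 fa ea 0c c8.
byte 0: 51 ⊕ ea = bb
byte 1: 4c ⊕ 0c = 40
byte 2: cb ⊕ c8 = 03
byte 3: 02 ⊕ c4 = c6
byte 4: 8f ⊕ 4d = c2
byte 5: b8 ⊕ a3 = 1b
byte 6: 00 ⊕ ec = ec
byte 7: 45 ⊕ 22 = 67
byte 8: 30 ⊕ 0d = 3d
byte 9: c6 ⊕ 90 = 56
byte 10: 1f ⊕ fa = e5
byte 11: 80 ⊕ ea = 6a
byte 12: 9a ⊕ 0c = 96
byte 13: 5d ⊕ c8 = 95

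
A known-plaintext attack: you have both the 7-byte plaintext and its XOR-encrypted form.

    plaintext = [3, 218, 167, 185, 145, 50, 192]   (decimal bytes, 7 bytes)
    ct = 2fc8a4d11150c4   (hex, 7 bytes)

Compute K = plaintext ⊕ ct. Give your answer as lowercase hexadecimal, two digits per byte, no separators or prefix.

2c120368806204

Since ct = plaintext ⊕ K, XORing both sides with plaintext gives K = plaintext ⊕ ct.
  3 ^  47 =  44
218 ^ 200 =  18
167 ^ 164 =   3
185 ^ 209 = 104
145 ^  17 = 128
 50 ^  80 =  98
192 ^ 196 =   4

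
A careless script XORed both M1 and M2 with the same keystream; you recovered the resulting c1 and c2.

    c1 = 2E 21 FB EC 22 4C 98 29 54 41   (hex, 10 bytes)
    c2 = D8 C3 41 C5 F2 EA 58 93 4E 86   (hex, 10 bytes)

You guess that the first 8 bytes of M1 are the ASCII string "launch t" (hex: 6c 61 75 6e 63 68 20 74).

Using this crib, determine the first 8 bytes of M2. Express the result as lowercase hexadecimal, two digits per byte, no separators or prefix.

First, c1 ⊕ c2 = (M1 ⊕ K) ⊕ (M2 ⊕ K) = M1 ⊕ M2, so the key drops out. Then M2 = (M1 ⊕ M2) ⊕ M1 over the first 8 bytes.
byte 0: (2e XOR d8) XOR 6c = f6 XOR 6c = 9a
byte 1: (21 XOR c3) XOR 61 = e2 XOR 61 = 83
byte 2: (fb XOR 41) XOR 75 = ba XOR 75 = cf
byte 3: (ec XOR c5) XOR 6e = 29 XOR 6e = 47
byte 4: (22 XOR f2) XOR 63 = d0 XOR 63 = b3
byte 5: (4c XOR ea) XOR 68 = a6 XOR 68 = ce
byte 6: (98 XOR 58) XOR 20 = c0 XOR 20 = e0
byte 7: (29 XOR 93) XOR 74 = ba XOR 74 = ce

9a83cf47b3cee0ce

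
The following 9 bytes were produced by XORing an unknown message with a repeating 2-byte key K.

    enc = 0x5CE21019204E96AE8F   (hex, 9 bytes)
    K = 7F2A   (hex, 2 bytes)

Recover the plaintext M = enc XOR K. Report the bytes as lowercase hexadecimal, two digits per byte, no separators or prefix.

23c86f335f64e984f0

The 2-byte key repeats, so the effective keystream is 7f 2a 7f 2a 7f 2a 7f 2a 7f.
byte 0: 5c xor 7f = 23
byte 1: e2 xor 2a = c8
byte 2: 10 xor 7f = 6f
byte 3: 19 xor 2a = 33
byte 4: 20 xor 7f = 5f
byte 5: 4e xor 2a = 64
byte 6: 96 xor 7f = e9
byte 7: ae xor 2a = 84
byte 8: 8f xor 7f = f0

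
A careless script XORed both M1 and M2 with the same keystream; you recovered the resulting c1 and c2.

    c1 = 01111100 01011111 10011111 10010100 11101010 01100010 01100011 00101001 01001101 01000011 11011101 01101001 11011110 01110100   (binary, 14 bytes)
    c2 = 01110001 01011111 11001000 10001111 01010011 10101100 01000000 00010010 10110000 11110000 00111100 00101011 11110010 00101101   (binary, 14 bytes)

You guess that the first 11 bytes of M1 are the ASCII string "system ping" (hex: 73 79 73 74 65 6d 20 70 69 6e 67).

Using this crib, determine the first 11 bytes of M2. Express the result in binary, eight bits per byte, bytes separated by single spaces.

01111110 01111001 00100100 01101111 11011100 10100011 00000011 01001011 10010100 11011101 10000110

First, c1 ⊕ c2 = (M1 ⊕ K) ⊕ (M2 ⊕ K) = M1 ⊕ M2, so the key drops out. Then M2 = (M1 ⊕ M2) ⊕ M1 over the first 11 bytes.
byte 0: (7c ^ 71) ^ 73 = 0d ^ 73 = 7e
byte 1: (5f ^ 5f) ^ 79 = 00 ^ 79 = 79
byte 2: (9f ^ c8) ^ 73 = 57 ^ 73 = 24
byte 3: (94 ^ 8f) ^ 74 = 1b ^ 74 = 6f
byte 4: (ea ^ 53) ^ 65 = b9 ^ 65 = dc
byte 5: (62 ^ ac) ^ 6d = ce ^ 6d = a3
byte 6: (63 ^ 40) ^ 20 = 23 ^ 20 = 03
byte 7: (29 ^ 12) ^ 70 = 3b ^ 70 = 4b
byte 8: (4d ^ b0) ^ 69 = fd ^ 69 = 94
byte 9: (43 ^ f0) ^ 6e = b3 ^ 6e = dd
byte 10: (dd ^ 3c) ^ 67 = e1 ^ 67 = 86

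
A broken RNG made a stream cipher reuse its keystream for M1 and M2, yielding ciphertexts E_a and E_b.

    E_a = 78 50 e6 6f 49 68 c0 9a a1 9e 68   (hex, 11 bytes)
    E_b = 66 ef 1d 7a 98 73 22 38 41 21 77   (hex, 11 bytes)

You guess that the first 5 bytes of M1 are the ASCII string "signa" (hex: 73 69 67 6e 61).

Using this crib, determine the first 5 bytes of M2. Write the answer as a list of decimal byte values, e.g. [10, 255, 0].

[109, 214, 156, 123, 176]

First, E_a ⊕ E_b = (M1 ⊕ K) ⊕ (M2 ⊕ K) = M1 ⊕ M2, so the key drops out. Then M2 = (M1 ⊕ M2) ⊕ M1 over the first 5 bytes.
byte 0: (78 ⊕ 66) ⊕ 73 = 1e ⊕ 73 = 6d
byte 1: (50 ⊕ ef) ⊕ 69 = bf ⊕ 69 = d6
byte 2: (e6 ⊕ 1d) ⊕ 67 = fb ⊕ 67 = 9c
byte 3: (6f ⊕ 7a) ⊕ 6e = 15 ⊕ 6e = 7b
byte 4: (49 ⊕ 98) ⊕ 61 = d1 ⊕ 61 = b0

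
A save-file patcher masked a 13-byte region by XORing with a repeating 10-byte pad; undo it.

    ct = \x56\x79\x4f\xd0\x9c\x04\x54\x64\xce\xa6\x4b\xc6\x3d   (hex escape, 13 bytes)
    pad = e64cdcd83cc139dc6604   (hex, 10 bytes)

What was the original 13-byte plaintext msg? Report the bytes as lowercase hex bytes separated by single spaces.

The 10-byte key repeats, so the effective keystream is e6 4c dc d8 3c c1 39 dc 66 04 e6 4c dc.
byte 0: 01010110 xor 11100110 = 10110000
byte 1: 01111001 xor 01001100 = 00110101
byte 2: 01001111 xor 11011100 = 10010011
byte 3: 11010000 xor 11011000 = 00001000
byte 4: 10011100 xor 00111100 = 10100000
byte 5: 00000100 xor 11000001 = 11000101
byte 6: 01010100 xor 00111001 = 01101101
byte 7: 01100100 xor 11011100 = 10111000
byte 8: 11001110 xor 01100110 = 10101000
byte 9: 10100110 xor 00000100 = 10100010
byte 10: 01001011 xor 11100110 = 10101101
byte 11: 11000110 xor 01001100 = 10001010
byte 12: 00111101 xor 11011100 = 11100001

b0 35 93 08 a0 c5 6d b8 a8 a2 ad 8a e1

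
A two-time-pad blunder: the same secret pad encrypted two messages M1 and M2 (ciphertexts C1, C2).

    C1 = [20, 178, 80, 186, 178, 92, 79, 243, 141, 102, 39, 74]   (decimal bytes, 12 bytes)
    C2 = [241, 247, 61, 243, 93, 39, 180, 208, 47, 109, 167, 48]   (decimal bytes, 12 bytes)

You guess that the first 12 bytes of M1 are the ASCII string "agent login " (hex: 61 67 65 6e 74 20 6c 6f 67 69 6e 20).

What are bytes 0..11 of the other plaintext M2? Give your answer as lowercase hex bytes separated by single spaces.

84 22 08 27 9b 5b 97 4c c5 62 ee 5a

First, C1 ⊕ C2 = (M1 ⊕ K) ⊕ (M2 ⊕ K) = M1 ⊕ M2, so the key drops out. Then M2 = (M1 ⊕ M2) ⊕ M1 over the first 12 bytes.
byte 0: (14 ^ f1) ^ 61 = e5 ^ 61 = 84
byte 1: (b2 ^ f7) ^ 67 = 45 ^ 67 = 22
byte 2: (50 ^ 3d) ^ 65 = 6d ^ 65 = 08
byte 3: (ba ^ f3) ^ 6e = 49 ^ 6e = 27
byte 4: (b2 ^ 5d) ^ 74 = ef ^ 74 = 9b
byte 5: (5c ^ 27) ^ 20 = 7b ^ 20 = 5b
byte 6: (4f ^ b4) ^ 6c = fb ^ 6c = 97
byte 7: (f3 ^ d0) ^ 6f = 23 ^ 6f = 4c
byte 8: (8d ^ 2f) ^ 67 = a2 ^ 67 = c5
byte 9: (66 ^ 6d) ^ 69 = 0b ^ 69 = 62
byte 10: (27 ^ a7) ^ 6e = 80 ^ 6e = ee
byte 11: (4a ^ 30) ^ 20 = 7a ^ 20 = 5a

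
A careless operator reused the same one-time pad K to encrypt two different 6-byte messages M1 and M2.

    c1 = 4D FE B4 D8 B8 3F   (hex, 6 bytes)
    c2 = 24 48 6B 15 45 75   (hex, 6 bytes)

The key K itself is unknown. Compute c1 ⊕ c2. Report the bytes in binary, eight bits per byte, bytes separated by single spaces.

c1 ⊕ c2 = (M1 ⊕ K) ⊕ (M2 ⊕ K) = M1 ⊕ M2 — the shared key cancels under XOR.
byte 0: 01001101 XOR 00100100 = 01101001
byte 1: 11111110 XOR 01001000 = 10110110
byte 2: 10110100 XOR 01101011 = 11011111
byte 3: 11011000 XOR 00010101 = 11001101
byte 4: 10111000 XOR 01000101 = 11111101
byte 5: 00111111 XOR 01110101 = 01001010

01101001 10110110 11011111 11001101 11111101 01001010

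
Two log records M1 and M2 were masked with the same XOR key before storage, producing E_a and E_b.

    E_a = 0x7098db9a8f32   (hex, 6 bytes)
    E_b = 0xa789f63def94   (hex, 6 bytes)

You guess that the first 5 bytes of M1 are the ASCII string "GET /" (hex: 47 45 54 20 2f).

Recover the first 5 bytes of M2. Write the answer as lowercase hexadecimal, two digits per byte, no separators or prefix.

First, E_a ⊕ E_b = (M1 ⊕ K) ⊕ (M2 ⊕ K) = M1 ⊕ M2, so the key drops out. Then M2 = (M1 ⊕ M2) ⊕ M1 over the first 5 bytes.
byte 0: (70 xor a7) xor 47 = d7 xor 47 = 90
byte 1: (98 xor 89) xor 45 = 11 xor 45 = 54
byte 2: (db xor f6) xor 54 = 2d xor 54 = 79
byte 3: (9a xor 3d) xor 20 = a7 xor 20 = 87
byte 4: (8f xor ef) xor 2f = 60 xor 2f = 4f

905479874f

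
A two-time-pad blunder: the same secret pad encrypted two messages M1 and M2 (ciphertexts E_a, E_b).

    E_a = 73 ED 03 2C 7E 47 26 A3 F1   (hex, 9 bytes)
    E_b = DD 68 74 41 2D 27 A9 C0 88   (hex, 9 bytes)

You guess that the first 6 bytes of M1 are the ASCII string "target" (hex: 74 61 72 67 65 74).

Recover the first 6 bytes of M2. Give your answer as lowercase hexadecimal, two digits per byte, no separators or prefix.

dae4050a3614

First, E_a ⊕ E_b = (M1 ⊕ K) ⊕ (M2 ⊕ K) = M1 ⊕ M2, so the key drops out. Then M2 = (M1 ⊕ M2) ⊕ M1 over the first 6 bytes.
byte 0: (73 XOR dd) XOR 74 = ae XOR 74 = da
byte 1: (ed XOR 68) XOR 61 = 85 XOR 61 = e4
byte 2: (03 XOR 74) XOR 72 = 77 XOR 72 = 05
byte 3: (2c XOR 41) XOR 67 = 6d XOR 67 = 0a
byte 4: (7e XOR 2d) XOR 65 = 53 XOR 65 = 36
byte 5: (47 XOR 27) XOR 74 = 60 XOR 74 = 14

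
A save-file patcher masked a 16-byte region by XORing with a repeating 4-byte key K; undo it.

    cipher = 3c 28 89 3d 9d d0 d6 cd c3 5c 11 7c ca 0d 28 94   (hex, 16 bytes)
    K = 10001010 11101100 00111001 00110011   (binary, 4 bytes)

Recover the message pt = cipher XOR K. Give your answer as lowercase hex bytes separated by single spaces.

b6 c4 b0 0e 17 3c ef fe 49 b0 28 4f 40 e1 11 a7

The 4-byte key repeats, so the effective keystream is 8a ec 39 33 8a ec 39 33 8a ec 39 33 8a ec 39 33.
byte 0: 3c ⊕ 8a = b6
byte 1: 28 ⊕ ec = c4
byte 2: 89 ⊕ 39 = b0
byte 3: 3d ⊕ 33 = 0e
byte 4: 9d ⊕ 8a = 17
byte 5: d0 ⊕ ec = 3c
byte 6: d6 ⊕ 39 = ef
byte 7: cd ⊕ 33 = fe
byte 8: c3 ⊕ 8a = 49
byte 9: 5c ⊕ ec = b0
byte 10: 11 ⊕ 39 = 28
byte 11: 7c ⊕ 33 = 4f
byte 12: ca ⊕ 8a = 40
byte 13: 0d ⊕ ec = e1
byte 14: 28 ⊕ 39 = 11
byte 15: 94 ⊕ 33 = a7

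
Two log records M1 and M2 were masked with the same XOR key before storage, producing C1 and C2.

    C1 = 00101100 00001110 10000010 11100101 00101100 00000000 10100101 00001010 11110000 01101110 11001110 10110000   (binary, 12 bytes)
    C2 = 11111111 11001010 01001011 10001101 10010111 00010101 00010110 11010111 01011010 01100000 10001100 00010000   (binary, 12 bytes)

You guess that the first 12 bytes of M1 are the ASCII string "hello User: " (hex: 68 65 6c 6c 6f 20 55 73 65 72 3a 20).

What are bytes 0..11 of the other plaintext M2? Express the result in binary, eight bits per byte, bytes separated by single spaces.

First, C1 ⊕ C2 = (M1 ⊕ K) ⊕ (M2 ⊕ K) = M1 ⊕ M2, so the key drops out. Then M2 = (M1 ⊕ M2) ⊕ M1 over the first 12 bytes.
byte 0: (2c ^ ff) ^ 68 = d3 ^ 68 = bb
byte 1: (0e ^ ca) ^ 65 = c4 ^ 65 = a1
byte 2: (82 ^ 4b) ^ 6c = c9 ^ 6c = a5
byte 3: (e5 ^ 8d) ^ 6c = 68 ^ 6c = 04
byte 4: (2c ^ 97) ^ 6f = bb ^ 6f = d4
byte 5: (00 ^ 15) ^ 20 = 15 ^ 20 = 35
byte 6: (a5 ^ 16) ^ 55 = b3 ^ 55 = e6
byte 7: (0a ^ d7) ^ 73 = dd ^ 73 = ae
byte 8: (f0 ^ 5a) ^ 65 = aa ^ 65 = cf
byte 9: (6e ^ 60) ^ 72 = 0e ^ 72 = 7c
byte 10: (ce ^ 8c) ^ 3a = 42 ^ 3a = 78
byte 11: (b0 ^ 10) ^ 20 = a0 ^ 20 = 80

10111011 10100001 10100101 00000100 11010100 00110101 11100110 10101110 11001111 01111100 01111000 10000000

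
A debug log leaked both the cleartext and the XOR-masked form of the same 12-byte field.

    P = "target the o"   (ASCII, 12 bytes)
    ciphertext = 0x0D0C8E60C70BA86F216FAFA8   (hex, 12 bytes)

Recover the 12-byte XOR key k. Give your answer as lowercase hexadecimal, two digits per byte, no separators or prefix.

796dfc07a27f881b490a8fc7

Since ciphertext = P ⊕ k, XORing both sides with P gives k = P ⊕ ciphertext.
116 ⊕  13 = 121
 97 ⊕  12 = 109
114 ⊕ 142 = 252
103 ⊕  96 =   7
101 ⊕ 199 = 162
116 ⊕  11 = 127
 32 ⊕ 168 = 136
116 ⊕ 111 =  27
104 ⊕  33 =  73
101 ⊕ 111 =  10
 32 ⊕ 175 = 143
111 ⊕ 168 = 199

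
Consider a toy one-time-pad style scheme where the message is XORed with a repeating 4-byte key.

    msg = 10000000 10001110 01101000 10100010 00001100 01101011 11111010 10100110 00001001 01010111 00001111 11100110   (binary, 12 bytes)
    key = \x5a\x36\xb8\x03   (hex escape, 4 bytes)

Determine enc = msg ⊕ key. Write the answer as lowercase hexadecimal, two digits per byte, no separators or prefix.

dab8d0a1565d42a55361b7e5

The 4-byte key repeats, so the effective keystream is 5a 36 b8 03 5a 36 b8 03 5a 36 b8 03.
byte 0: 80 ⊕ 5a = da
byte 1: 8e ⊕ 36 = b8
byte 2: 68 ⊕ b8 = d0
byte 3: a2 ⊕ 03 = a1
byte 4: 0c ⊕ 5a = 56
byte 5: 6b ⊕ 36 = 5d
byte 6: fa ⊕ b8 = 42
byte 7: a6 ⊕ 03 = a5
byte 8: 09 ⊕ 5a = 53
byte 9: 57 ⊕ 36 = 61
byte 10: 0f ⊕ b8 = b7
byte 11: e6 ⊕ 03 = e5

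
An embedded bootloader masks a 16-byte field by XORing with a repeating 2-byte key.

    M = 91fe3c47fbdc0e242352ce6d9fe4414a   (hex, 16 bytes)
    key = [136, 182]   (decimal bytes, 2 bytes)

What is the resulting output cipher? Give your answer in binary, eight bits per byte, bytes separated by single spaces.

00011001 01001000 10110100 11110001 01110011 01101010 10000110 10010010 10101011 11100100 01000110 11011011 00010111 01010010 11001001 11111100

The 2-byte key repeats, so the effective keystream is 88 b6 88 b6 88 b6 88 b6 88 b6 88 b6 88 b6 88 b6.
byte 0: 91 XOR 88 = 19
byte 1: fe XOR b6 = 48
byte 2: 3c XOR 88 = b4
byte 3: 47 XOR b6 = f1
byte 4: fb XOR 88 = 73
byte 5: dc XOR b6 = 6a
byte 6: 0e XOR 88 = 86
byte 7: 24 XOR b6 = 92
byte 8: 23 XOR 88 = ab
byte 9: 52 XOR b6 = e4
byte 10: ce XOR 88 = 46
byte 11: 6d XOR b6 = db
byte 12: 9f XOR 88 = 17
byte 13: e4 XOR b6 = 52
byte 14: 41 XOR 88 = c9
byte 15: 4a XOR b6 = fc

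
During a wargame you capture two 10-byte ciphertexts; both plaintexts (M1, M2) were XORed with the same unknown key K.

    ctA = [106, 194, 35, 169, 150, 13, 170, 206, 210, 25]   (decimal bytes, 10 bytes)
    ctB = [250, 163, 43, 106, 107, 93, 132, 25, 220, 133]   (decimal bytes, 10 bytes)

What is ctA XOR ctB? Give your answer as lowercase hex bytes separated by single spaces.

90 61 08 c3 fd 50 2e d7 0e 9c

ctA ⊕ ctB = (M1 ⊕ K) ⊕ (M2 ⊕ K) = M1 ⊕ M2 — the shared key cancels under XOR.
byte 0: 6a ^ fa = 90
byte 1: c2 ^ a3 = 61
byte 2: 23 ^ 2b = 08
byte 3: a9 ^ 6a = c3
byte 4: 96 ^ 6b = fd
byte 5: 0d ^ 5d = 50
byte 6: aa ^ 84 = 2e
byte 7: ce ^ 19 = d7
byte 8: d2 ^ dc = 0e
byte 9: 19 ^ 85 = 9c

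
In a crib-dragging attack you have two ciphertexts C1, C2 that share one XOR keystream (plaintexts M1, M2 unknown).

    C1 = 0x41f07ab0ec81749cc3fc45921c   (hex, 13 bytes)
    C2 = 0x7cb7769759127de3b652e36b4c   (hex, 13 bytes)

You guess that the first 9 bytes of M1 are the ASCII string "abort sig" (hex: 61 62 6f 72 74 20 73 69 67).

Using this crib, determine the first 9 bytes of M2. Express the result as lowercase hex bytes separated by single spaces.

First, C1 ⊕ C2 = (M1 ⊕ K) ⊕ (M2 ⊕ K) = M1 ⊕ M2, so the key drops out. Then M2 = (M1 ⊕ M2) ⊕ M1 over the first 9 bytes.
byte 0: (41 ^ 7c) ^ 61 = 3d ^ 61 = 5c
byte 1: (f0 ^ b7) ^ 62 = 47 ^ 62 = 25
byte 2: (7a ^ 76) ^ 6f = 0c ^ 6f = 63
byte 3: (b0 ^ 97) ^ 72 = 27 ^ 72 = 55
byte 4: (ec ^ 59) ^ 74 = b5 ^ 74 = c1
byte 5: (81 ^ 12) ^ 20 = 93 ^ 20 = b3
byte 6: (74 ^ 7d) ^ 73 = 09 ^ 73 = 7a
byte 7: (9c ^ e3) ^ 69 = 7f ^ 69 = 16
byte 8: (c3 ^ b6) ^ 67 = 75 ^ 67 = 12

5c 25 63 55 c1 b3 7a 16 12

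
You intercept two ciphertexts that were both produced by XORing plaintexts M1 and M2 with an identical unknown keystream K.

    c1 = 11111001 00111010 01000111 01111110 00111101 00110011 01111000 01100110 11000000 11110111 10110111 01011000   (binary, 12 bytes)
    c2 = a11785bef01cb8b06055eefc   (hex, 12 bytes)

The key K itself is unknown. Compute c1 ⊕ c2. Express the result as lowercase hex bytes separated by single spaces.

c1 ⊕ c2 = (M1 ⊕ K) ⊕ (M2 ⊕ K) = M1 ⊕ M2 — the shared key cancels under XOR.
byte 0: f9 ⊕ a1 = 58
byte 1: 3a ⊕ 17 = 2d
byte 2: 47 ⊕ 85 = c2
byte 3: 7e ⊕ be = c0
byte 4: 3d ⊕ f0 = cd
byte 5: 33 ⊕ 1c = 2f
byte 6: 78 ⊕ b8 = c0
byte 7: 66 ⊕ b0 = d6
byte 8: c0 ⊕ 60 = a0
byte 9: f7 ⊕ 55 = a2
byte 10: b7 ⊕ ee = 59
byte 11: 58 ⊕ fc = a4

58 2d c2 c0 cd 2f c0 d6 a0 a2 59 a4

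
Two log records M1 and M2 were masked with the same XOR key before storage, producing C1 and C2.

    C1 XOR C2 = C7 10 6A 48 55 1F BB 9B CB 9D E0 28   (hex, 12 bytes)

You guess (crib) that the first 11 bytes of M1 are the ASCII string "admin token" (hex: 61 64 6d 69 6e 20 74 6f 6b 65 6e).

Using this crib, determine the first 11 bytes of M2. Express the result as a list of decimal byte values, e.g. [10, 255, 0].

[166, 116, 7, 33, 59, 63, 207, 244, 160, 248, 142]

Since C1 ⊕ C2 = M1 ⊕ M2, XORing with the guessed M1 bytes yields the corresponding M2 bytes: M2 = (C1 ⊕ C2) ⊕ M1.
byte 0: c7 ⊕ 61 = a6
byte 1: 10 ⊕ 64 = 74
byte 2: 6a ⊕ 6d = 07
byte 3: 48 ⊕ 69 = 21
byte 4: 55 ⊕ 6e = 3b
byte 5: 1f ⊕ 20 = 3f
byte 6: bb ⊕ 74 = cf
byte 7: 9b ⊕ 6f = f4
byte 8: cb ⊕ 6b = a0
byte 9: 9d ⊕ 65 = f8
byte 10: e0 ⊕ 6e = 8e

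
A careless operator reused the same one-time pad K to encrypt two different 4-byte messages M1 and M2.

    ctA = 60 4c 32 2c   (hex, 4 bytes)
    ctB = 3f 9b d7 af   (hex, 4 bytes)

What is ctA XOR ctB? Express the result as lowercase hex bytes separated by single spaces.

5f d7 e5 83

ctA ⊕ ctB = (M1 ⊕ K) ⊕ (M2 ⊕ K) = M1 ⊕ M2 — the shared key cancels under XOR.
60 xor 3f = 5f
4c xor 9b = d7
32 xor d7 = e5
2c xor af = 83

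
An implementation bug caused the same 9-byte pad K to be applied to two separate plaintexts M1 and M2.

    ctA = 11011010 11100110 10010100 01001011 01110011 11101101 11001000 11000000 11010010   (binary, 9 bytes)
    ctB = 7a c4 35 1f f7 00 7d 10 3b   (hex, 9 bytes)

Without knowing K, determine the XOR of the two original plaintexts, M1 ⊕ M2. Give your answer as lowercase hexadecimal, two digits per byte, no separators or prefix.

ctA ⊕ ctB = (M1 ⊕ K) ⊕ (M2 ⊕ K) = M1 ⊕ M2 — the shared key cancels under XOR.
byte 0: 218 XOR 122 = 160
byte 1: 230 XOR 196 =  34
byte 2: 148 XOR  53 = 161
byte 3:  75 XOR  31 =  84
byte 4: 115 XOR 247 = 132
byte 5: 237 XOR   0 = 237
byte 6: 200 XOR 125 = 181
byte 7: 192 XOR  16 = 208
byte 8: 210 XOR  59 = 233

a022a15484edb5d0e9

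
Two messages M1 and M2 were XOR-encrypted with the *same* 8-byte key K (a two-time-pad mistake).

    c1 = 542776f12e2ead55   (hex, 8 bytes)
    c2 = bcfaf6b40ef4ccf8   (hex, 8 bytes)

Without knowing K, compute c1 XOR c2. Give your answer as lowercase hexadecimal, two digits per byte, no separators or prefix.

e8dd804520da61ad

c1 ⊕ c2 = (M1 ⊕ K) ⊕ (M2 ⊕ K) = M1 ⊕ M2 — the shared key cancels under XOR.
54 ^ bc = e8
27 ^ fa = dd
76 ^ f6 = 80
f1 ^ b4 = 45
2e ^ 0e = 20
2e ^ f4 = da
ad ^ cc = 61
55 ^ f8 = ad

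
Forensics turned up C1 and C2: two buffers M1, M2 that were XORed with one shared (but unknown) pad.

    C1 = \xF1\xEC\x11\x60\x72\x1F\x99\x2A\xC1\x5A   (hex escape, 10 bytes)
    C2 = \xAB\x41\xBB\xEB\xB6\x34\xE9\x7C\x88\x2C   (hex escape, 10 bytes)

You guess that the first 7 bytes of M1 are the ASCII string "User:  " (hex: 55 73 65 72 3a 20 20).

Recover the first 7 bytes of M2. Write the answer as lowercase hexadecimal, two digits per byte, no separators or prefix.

0fdecff9fe0b50

First, C1 ⊕ C2 = (M1 ⊕ K) ⊕ (M2 ⊕ K) = M1 ⊕ M2, so the key drops out. Then M2 = (M1 ⊕ M2) ⊕ M1 over the first 7 bytes.
byte 0: (f1 xor ab) xor 55 = 5a xor 55 = 0f
byte 1: (ec xor 41) xor 73 = ad xor 73 = de
byte 2: (11 xor bb) xor 65 = aa xor 65 = cf
byte 3: (60 xor eb) xor 72 = 8b xor 72 = f9
byte 4: (72 xor b6) xor 3a = c4 xor 3a = fe
byte 5: (1f xor 34) xor 20 = 2b xor 20 = 0b
byte 6: (99 xor e9) xor 20 = 70 xor 20 = 50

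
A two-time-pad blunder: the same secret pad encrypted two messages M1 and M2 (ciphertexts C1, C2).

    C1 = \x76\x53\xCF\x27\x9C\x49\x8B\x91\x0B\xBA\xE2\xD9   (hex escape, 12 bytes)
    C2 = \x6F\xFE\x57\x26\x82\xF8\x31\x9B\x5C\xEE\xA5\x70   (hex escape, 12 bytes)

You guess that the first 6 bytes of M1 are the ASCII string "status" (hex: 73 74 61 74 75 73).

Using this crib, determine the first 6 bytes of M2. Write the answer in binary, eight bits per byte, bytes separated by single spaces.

01101010 11011001 11111001 01110101 01101011 11000010

First, C1 ⊕ C2 = (M1 ⊕ K) ⊕ (M2 ⊕ K) = M1 ⊕ M2, so the key drops out. Then M2 = (M1 ⊕ M2) ⊕ M1 over the first 6 bytes.
byte 0: (76 XOR 6f) XOR 73 = 19 XOR 73 = 6a
byte 1: (53 XOR fe) XOR 74 = ad XOR 74 = d9
byte 2: (cf XOR 57) XOR 61 = 98 XOR 61 = f9
byte 3: (27 XOR 26) XOR 74 = 01 XOR 74 = 75
byte 4: (9c XOR 82) XOR 75 = 1e XOR 75 = 6b
byte 5: (49 XOR f8) XOR 73 = b1 XOR 73 = c2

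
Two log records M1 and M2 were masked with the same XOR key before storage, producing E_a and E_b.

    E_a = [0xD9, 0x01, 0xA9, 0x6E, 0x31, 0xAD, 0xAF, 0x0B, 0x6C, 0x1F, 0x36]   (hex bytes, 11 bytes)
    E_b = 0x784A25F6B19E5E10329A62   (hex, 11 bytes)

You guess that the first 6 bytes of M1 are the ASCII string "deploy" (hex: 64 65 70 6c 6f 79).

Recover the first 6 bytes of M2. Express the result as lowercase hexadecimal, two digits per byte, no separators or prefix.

First, E_a ⊕ E_b = (M1 ⊕ K) ⊕ (M2 ⊕ K) = M1 ⊕ M2, so the key drops out. Then M2 = (M1 ⊕ M2) ⊕ M1 over the first 6 bytes.
byte 0: (d9 xor 78) xor 64 = a1 xor 64 = c5
byte 1: (01 xor 4a) xor 65 = 4b xor 65 = 2e
byte 2: (a9 xor 25) xor 70 = 8c xor 70 = fc
byte 3: (6e xor f6) xor 6c = 98 xor 6c = f4
byte 4: (31 xor b1) xor 6f = 80 xor 6f = ef
byte 5: (ad xor 9e) xor 79 = 33 xor 79 = 4a

c52efcf4ef4a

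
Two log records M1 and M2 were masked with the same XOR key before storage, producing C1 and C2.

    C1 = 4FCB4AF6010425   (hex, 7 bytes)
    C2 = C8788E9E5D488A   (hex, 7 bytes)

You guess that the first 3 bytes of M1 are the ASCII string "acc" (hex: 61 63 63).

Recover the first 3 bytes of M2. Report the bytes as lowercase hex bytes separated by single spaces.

e6 d0 a7

First, C1 ⊕ C2 = (M1 ⊕ K) ⊕ (M2 ⊕ K) = M1 ⊕ M2, so the key drops out. Then M2 = (M1 ⊕ M2) ⊕ M1 over the first 3 bytes.
byte 0: (4f xor c8) xor 61 = 87 xor 61 = e6
byte 1: (cb xor 78) xor 63 = b3 xor 63 = d0
byte 2: (4a xor 8e) xor 63 = c4 xor 63 = a7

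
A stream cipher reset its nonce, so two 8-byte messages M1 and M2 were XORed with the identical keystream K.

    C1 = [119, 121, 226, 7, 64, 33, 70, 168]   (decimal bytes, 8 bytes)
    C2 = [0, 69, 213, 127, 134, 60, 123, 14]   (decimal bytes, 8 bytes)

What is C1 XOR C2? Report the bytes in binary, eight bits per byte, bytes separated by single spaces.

01110111 00111100 00110111 01111000 11000110 00011101 00111101 10100110

C1 ⊕ C2 = (M1 ⊕ K) ⊕ (M2 ⊕ K) = M1 ⊕ M2 — the shared key cancels under XOR.
119 xor   0 = 119
121 xor  69 =  60
226 xor 213 =  55
  7 xor 127 = 120
 64 xor 134 = 198
 33 xor  60 =  29
 70 xor 123 =  61
168 xor  14 = 166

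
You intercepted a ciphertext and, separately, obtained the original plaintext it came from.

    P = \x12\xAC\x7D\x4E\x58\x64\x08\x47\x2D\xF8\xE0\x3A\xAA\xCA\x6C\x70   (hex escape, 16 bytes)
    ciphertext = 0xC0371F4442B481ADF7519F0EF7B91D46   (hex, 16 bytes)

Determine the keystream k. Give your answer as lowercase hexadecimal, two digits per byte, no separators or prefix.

d29b620a1ad089eadaa97f345d737136

Since ciphertext = P ⊕ k, XORing both sides with P gives k = P ⊕ ciphertext.
12 xor c0 = d2
ac xor 37 = 9b
7d xor 1f = 62
4e xor 44 = 0a
58 xor 42 = 1a
64 xor b4 = d0
08 xor 81 = 89
47 xor ad = ea
2d xor f7 = da
f8 xor 51 = a9
e0 xor 9f = 7f
3a xor 0e = 34
aa xor f7 = 5d
ca xor b9 = 73
6c xor 1d = 71
70 xor 46 = 36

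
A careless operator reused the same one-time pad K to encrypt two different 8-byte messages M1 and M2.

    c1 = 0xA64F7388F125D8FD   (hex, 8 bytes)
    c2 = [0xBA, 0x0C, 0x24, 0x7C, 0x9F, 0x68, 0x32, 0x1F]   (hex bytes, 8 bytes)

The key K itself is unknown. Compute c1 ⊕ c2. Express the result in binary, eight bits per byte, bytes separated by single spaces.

00011100 01000011 01010111 11110100 01101110 01001101 11101010 11100010

c1 ⊕ c2 = (M1 ⊕ K) ⊕ (M2 ⊕ K) = M1 ⊕ M2 — the shared key cancels under XOR.
byte 0: a6 ^ ba = 1c
byte 1: 4f ^ 0c = 43
byte 2: 73 ^ 24 = 57
byte 3: 88 ^ 7c = f4
byte 4: f1 ^ 9f = 6e
byte 5: 25 ^ 68 = 4d
byte 6: d8 ^ 32 = ea
byte 7: fd ^ 1f = e2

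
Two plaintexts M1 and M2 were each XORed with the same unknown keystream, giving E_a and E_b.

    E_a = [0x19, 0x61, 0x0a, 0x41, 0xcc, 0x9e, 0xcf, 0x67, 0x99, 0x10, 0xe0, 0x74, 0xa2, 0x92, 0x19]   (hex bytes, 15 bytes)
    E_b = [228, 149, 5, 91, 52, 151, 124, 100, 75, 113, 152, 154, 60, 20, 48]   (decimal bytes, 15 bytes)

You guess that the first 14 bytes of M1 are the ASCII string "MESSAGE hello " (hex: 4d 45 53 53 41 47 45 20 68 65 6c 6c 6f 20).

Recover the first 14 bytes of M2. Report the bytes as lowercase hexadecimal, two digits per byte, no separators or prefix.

b0b15c49b94ef623ba041482f1a6

First, E_a ⊕ E_b = (M1 ⊕ K) ⊕ (M2 ⊕ K) = M1 ⊕ M2, so the key drops out. Then M2 = (M1 ⊕ M2) ⊕ M1 over the first 14 bytes.
byte 0: (19 ⊕ e4) ⊕ 4d = fd ⊕ 4d = b0
byte 1: (61 ⊕ 95) ⊕ 45 = f4 ⊕ 45 = b1
byte 2: (0a ⊕ 05) ⊕ 53 = 0f ⊕ 53 = 5c
byte 3: (41 ⊕ 5b) ⊕ 53 = 1a ⊕ 53 = 49
byte 4: (cc ⊕ 34) ⊕ 41 = f8 ⊕ 41 = b9
byte 5: (9e ⊕ 97) ⊕ 47 = 09 ⊕ 47 = 4e
byte 6: (cf ⊕ 7c) ⊕ 45 = b3 ⊕ 45 = f6
byte 7: (67 ⊕ 64) ⊕ 20 = 03 ⊕ 20 = 23
byte 8: (99 ⊕ 4b) ⊕ 68 = d2 ⊕ 68 = ba
byte 9: (10 ⊕ 71) ⊕ 65 = 61 ⊕ 65 = 04
byte 10: (e0 ⊕ 98) ⊕ 6c = 78 ⊕ 6c = 14
byte 11: (74 ⊕ 9a) ⊕ 6c = ee ⊕ 6c = 82
byte 12: (a2 ⊕ 3c) ⊕ 6f = 9e ⊕ 6f = f1
byte 13: (92 ⊕ 14) ⊕ 20 = 86 ⊕ 20 = a6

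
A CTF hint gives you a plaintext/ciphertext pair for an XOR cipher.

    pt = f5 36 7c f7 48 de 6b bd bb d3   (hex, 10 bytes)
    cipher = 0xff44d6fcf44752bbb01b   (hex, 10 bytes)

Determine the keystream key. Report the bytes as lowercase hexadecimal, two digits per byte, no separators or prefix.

0a72aa0bbc9939060bc8

Since cipher = pt ⊕ key, XORing both sides with pt gives key = pt ⊕ cipher.
byte 0: f5 xor ff = 0a
byte 1: 36 xor 44 = 72
byte 2: 7c xor d6 = aa
byte 3: f7 xor fc = 0b
byte 4: 48 xor f4 = bc
byte 5: de xor 47 = 99
byte 6: 6b xor 52 = 39
byte 7: bd xor bb = 06
byte 8: bb xor b0 = 0b
byte 9: d3 xor 1b = c8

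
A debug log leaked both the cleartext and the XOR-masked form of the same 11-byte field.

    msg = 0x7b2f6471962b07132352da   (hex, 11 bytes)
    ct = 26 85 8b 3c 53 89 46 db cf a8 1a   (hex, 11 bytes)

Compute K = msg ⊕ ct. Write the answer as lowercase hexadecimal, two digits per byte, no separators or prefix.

Since ct = msg ⊕ K, XORing both sides with msg gives K = msg ⊕ ct.
7b XOR 26 = 5d
2f XOR 85 = aa
64 XOR 8b = ef
71 XOR 3c = 4d
96 XOR 53 = c5
2b XOR 89 = a2
07 XOR 46 = 41
13 XOR db = c8
23 XOR cf = ec
52 XOR a8 = fa
da XOR 1a = c0

5daaef4dc5a241c8ecfac0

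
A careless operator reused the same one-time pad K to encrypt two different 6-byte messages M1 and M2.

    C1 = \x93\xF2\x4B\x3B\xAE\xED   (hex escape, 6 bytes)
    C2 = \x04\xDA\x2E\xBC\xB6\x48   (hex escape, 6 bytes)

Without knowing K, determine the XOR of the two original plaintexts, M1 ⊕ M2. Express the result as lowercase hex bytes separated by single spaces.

C1 ⊕ C2 = (M1 ⊕ K) ⊕ (M2 ⊕ K) = M1 ⊕ M2 — the shared key cancels under XOR.
10010011 ⊕ 00000100 = 10010111
11110010 ⊕ 11011010 = 00101000
01001011 ⊕ 00101110 = 01100101
00111011 ⊕ 10111100 = 10000111
10101110 ⊕ 10110110 = 00011000
11101101 ⊕ 01001000 = 10100101

97 28 65 87 18 a5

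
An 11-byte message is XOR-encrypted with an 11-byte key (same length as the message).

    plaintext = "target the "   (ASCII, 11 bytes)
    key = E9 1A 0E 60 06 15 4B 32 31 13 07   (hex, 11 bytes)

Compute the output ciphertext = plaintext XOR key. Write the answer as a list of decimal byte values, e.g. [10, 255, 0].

01110100 XOR 11101001 = 10011101
01100001 XOR 00011010 = 01111011
01110010 XOR 00001110 = 01111100
01100111 XOR 01100000 = 00000111
01100101 XOR 00000110 = 01100011
01110100 XOR 00010101 = 01100001
00100000 XOR 01001011 = 01101011
01110100 XOR 00110010 = 01000110
01101000 XOR 00110001 = 01011001
01100101 XOR 00010011 = 01110110
00100000 XOR 00000111 = 00100111

[157, 123, 124, 7, 99, 97, 107, 70, 89, 118, 39]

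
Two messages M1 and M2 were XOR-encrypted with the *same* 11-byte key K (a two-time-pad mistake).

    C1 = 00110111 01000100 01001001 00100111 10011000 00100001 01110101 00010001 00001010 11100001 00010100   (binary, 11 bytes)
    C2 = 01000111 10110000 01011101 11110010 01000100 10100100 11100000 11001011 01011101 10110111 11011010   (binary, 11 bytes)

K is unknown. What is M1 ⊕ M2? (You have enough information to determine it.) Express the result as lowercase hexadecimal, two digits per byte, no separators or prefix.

70f414d5dc8595da5756ce

C1 ⊕ C2 = (M1 ⊕ K) ⊕ (M2 ⊕ K) = M1 ⊕ M2 — the shared key cancels under XOR.
byte 0:  55 XOR  71 = 112
byte 1:  68 XOR 176 = 244
byte 2:  73 XOR  93 =  20
byte 3:  39 XOR 242 = 213
byte 4: 152 XOR  68 = 220
byte 5:  33 XOR 164 = 133
byte 6: 117 XOR 224 = 149
byte 7:  17 XOR 203 = 218
byte 8:  10 XOR  93 =  87
byte 9: 225 XOR 183 =  86
byte 10:  20 XOR 218 = 206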